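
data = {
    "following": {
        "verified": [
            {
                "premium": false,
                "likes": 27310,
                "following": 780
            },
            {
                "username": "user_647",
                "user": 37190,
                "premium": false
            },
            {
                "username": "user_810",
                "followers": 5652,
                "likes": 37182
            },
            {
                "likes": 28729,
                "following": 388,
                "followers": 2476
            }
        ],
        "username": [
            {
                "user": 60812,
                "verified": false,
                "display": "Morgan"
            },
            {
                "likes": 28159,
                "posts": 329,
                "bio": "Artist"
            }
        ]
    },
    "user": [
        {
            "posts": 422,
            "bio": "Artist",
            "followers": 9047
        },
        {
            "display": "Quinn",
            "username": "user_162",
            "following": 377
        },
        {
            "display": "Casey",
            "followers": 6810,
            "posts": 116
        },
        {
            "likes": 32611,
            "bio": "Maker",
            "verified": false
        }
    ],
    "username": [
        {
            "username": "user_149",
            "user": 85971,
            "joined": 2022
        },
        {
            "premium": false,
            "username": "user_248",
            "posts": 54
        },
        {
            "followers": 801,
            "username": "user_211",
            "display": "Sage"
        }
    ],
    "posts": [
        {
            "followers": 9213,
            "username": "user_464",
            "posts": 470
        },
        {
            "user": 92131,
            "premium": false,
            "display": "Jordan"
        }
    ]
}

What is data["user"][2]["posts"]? 116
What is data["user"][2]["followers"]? 6810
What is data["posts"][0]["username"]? "user_464"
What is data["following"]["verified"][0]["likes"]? 27310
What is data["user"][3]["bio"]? "Maker"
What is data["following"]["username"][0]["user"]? 60812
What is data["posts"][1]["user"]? 92131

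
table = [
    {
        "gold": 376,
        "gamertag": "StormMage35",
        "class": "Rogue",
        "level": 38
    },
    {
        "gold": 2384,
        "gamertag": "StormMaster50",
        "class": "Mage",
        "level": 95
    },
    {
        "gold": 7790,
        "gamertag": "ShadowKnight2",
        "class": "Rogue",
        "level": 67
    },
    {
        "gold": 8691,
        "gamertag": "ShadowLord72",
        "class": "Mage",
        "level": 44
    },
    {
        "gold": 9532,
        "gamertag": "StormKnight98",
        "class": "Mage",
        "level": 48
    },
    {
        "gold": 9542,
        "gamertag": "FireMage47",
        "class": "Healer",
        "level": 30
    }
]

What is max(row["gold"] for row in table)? 9542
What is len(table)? 6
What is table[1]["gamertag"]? "StormMaster50"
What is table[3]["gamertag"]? "ShadowLord72"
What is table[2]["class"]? "Rogue"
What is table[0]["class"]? "Rogue"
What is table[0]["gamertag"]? "StormMage35"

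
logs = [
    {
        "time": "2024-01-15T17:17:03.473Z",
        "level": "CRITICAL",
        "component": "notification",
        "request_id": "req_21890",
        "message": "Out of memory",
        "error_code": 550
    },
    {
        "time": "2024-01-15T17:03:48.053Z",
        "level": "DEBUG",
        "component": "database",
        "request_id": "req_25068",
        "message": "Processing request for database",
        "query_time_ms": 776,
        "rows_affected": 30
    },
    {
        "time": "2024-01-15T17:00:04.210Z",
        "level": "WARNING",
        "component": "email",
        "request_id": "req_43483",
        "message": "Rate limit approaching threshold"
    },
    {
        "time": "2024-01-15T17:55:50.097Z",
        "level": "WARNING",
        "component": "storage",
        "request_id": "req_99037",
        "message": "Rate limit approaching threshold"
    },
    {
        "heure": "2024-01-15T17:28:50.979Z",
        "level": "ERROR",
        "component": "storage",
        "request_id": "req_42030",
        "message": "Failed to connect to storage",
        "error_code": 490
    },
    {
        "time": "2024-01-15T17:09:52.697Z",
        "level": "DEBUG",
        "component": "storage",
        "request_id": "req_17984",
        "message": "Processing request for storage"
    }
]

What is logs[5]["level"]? "DEBUG"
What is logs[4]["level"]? "ERROR"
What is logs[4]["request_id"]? "req_42030"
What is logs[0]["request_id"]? "req_21890"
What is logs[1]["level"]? "DEBUG"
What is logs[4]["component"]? "storage"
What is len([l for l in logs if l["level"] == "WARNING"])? 2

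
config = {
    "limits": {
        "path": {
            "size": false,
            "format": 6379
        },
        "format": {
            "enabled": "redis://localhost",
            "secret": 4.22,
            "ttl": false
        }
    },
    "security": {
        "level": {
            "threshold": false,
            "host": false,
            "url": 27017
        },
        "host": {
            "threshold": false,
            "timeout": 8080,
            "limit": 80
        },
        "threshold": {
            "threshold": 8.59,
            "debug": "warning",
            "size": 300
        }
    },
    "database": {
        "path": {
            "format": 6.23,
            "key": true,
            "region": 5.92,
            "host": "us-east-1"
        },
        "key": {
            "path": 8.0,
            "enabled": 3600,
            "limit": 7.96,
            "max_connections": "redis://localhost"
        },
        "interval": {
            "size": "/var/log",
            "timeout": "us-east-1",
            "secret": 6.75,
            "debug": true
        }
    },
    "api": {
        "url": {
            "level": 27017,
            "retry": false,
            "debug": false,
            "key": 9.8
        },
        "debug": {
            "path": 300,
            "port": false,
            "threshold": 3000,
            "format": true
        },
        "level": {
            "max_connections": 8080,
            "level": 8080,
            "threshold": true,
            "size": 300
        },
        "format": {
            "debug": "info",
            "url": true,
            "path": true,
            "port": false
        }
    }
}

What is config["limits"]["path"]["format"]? 6379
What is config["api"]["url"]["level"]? 27017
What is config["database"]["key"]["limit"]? 7.96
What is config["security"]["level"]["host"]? False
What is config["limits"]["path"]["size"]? False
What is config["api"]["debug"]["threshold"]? 3000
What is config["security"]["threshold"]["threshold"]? 8.59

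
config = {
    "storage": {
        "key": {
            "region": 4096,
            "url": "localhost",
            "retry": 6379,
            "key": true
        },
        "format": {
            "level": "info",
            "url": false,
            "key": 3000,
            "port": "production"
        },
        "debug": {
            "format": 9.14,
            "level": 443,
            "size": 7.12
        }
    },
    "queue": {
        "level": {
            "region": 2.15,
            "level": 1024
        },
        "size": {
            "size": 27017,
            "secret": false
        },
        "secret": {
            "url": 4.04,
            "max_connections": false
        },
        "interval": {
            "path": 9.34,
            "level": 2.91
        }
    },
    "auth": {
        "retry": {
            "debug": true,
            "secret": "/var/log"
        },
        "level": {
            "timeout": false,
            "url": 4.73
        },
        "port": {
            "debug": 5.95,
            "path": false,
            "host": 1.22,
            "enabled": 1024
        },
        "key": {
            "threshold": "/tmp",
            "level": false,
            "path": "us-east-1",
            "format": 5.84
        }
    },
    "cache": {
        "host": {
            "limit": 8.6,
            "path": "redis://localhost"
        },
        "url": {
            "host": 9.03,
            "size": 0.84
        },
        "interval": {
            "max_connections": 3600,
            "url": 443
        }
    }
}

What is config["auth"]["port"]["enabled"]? 1024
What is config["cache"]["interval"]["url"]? 443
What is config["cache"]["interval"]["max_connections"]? 3600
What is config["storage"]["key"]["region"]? 4096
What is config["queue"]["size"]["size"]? 27017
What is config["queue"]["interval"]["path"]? 9.34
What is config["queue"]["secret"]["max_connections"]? False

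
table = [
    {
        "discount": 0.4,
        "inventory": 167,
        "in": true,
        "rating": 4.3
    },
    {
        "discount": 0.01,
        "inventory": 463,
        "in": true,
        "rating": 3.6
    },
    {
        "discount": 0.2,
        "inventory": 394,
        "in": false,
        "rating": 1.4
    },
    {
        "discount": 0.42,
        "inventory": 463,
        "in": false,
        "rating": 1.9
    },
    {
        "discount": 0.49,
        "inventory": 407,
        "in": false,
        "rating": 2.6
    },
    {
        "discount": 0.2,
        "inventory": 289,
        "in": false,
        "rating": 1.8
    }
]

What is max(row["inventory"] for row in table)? 463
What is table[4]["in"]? False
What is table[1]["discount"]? 0.01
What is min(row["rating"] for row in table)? 1.4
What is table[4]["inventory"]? 407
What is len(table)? 6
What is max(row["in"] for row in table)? True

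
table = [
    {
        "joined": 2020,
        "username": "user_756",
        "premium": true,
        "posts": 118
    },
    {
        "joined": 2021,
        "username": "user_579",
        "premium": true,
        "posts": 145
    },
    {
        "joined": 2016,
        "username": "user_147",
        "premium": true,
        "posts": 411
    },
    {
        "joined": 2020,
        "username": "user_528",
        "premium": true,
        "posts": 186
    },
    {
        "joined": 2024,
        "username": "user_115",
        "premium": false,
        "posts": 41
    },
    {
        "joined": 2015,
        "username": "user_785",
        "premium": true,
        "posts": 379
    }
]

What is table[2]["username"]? "user_147"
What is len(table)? 6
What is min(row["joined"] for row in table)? 2015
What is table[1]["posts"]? 145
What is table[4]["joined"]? 2024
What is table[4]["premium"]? False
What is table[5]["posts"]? 379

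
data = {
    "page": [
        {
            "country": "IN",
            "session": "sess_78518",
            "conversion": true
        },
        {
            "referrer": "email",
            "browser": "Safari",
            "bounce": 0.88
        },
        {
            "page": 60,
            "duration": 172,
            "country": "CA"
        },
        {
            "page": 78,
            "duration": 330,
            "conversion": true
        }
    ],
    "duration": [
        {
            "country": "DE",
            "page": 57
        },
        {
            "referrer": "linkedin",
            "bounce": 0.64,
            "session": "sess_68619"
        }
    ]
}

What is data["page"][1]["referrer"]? "email"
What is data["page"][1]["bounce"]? 0.88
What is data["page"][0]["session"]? "sess_78518"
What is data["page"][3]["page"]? 78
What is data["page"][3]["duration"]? 330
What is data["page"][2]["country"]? "CA"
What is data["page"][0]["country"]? "IN"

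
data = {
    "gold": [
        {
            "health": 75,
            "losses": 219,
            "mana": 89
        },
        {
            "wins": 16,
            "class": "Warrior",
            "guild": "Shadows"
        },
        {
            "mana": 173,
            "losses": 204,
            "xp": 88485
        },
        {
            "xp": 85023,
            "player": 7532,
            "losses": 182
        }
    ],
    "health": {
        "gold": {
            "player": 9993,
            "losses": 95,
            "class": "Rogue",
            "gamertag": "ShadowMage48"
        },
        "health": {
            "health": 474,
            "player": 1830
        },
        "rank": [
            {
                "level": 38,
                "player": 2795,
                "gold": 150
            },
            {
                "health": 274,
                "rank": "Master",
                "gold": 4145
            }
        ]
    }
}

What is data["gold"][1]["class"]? "Warrior"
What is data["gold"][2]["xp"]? 88485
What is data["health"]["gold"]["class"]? "Rogue"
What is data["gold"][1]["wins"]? 16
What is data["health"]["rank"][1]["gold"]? 4145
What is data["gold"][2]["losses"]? 204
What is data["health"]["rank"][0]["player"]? 2795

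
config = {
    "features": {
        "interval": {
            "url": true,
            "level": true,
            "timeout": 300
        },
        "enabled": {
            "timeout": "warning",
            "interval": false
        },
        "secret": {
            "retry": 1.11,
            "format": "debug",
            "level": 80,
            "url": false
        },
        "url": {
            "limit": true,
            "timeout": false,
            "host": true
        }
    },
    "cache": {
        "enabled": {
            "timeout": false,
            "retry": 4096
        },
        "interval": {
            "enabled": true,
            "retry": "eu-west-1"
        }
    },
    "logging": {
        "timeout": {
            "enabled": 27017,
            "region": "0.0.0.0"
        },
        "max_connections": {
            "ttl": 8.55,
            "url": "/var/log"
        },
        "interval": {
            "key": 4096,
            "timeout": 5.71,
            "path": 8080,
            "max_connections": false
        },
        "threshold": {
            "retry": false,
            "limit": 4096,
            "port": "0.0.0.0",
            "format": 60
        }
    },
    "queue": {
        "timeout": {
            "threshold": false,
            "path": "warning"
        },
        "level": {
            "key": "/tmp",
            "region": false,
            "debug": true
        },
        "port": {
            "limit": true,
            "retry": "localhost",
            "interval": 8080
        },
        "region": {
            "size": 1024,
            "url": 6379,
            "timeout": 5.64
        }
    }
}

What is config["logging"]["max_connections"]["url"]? "/var/log"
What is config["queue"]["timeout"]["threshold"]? False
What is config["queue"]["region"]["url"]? 6379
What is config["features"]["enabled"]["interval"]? False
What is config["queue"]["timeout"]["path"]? "warning"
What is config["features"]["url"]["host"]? True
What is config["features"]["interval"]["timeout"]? 300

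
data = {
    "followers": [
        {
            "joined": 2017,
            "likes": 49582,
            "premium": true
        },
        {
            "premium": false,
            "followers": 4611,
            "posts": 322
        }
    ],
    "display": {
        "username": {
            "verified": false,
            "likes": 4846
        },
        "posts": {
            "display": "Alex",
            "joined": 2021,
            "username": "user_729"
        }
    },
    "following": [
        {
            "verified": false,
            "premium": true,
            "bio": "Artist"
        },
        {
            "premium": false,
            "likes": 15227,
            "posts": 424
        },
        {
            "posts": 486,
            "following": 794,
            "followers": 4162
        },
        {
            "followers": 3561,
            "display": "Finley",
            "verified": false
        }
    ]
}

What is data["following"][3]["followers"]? 3561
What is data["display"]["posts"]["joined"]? 2021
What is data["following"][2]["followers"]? 4162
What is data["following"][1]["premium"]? False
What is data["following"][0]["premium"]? True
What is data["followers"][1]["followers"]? 4611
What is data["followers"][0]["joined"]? 2017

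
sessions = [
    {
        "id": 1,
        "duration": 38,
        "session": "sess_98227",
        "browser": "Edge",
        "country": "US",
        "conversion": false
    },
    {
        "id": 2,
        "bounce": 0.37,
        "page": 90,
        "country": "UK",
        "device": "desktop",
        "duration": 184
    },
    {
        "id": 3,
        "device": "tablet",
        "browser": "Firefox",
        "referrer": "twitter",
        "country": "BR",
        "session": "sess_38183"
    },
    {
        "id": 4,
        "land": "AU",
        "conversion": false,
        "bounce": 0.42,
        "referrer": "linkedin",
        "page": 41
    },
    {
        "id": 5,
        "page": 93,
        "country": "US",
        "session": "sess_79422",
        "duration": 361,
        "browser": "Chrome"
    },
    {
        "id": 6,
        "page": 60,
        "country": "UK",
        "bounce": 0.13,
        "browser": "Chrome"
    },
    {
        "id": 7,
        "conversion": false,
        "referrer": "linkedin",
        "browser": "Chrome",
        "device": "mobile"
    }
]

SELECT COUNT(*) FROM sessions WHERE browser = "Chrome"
3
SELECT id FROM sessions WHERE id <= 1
[1]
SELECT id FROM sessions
[1, 2, 3, 4, 5, 6, 7]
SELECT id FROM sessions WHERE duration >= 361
[5]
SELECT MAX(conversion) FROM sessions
False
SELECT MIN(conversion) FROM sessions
False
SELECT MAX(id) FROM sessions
7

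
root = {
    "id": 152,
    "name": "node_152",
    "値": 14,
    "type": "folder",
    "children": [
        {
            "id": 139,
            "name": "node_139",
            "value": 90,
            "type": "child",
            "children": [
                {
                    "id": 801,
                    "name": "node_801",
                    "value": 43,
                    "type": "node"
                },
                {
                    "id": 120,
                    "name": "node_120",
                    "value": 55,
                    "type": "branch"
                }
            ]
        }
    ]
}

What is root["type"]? "folder"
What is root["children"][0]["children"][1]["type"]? "branch"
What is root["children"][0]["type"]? "child"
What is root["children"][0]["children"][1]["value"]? 55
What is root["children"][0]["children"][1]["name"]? "node_120"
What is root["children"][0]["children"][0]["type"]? "node"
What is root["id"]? 152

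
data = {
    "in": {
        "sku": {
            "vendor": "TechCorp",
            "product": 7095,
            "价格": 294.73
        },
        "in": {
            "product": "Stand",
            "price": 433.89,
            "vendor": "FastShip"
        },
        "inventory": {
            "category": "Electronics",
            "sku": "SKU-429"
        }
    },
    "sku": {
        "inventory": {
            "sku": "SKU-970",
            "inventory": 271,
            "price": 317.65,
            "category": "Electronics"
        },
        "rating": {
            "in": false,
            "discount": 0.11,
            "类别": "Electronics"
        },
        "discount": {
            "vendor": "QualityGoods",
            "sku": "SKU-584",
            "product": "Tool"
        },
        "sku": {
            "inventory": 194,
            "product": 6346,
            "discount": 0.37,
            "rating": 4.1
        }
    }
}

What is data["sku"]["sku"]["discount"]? 0.37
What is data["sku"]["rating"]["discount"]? 0.11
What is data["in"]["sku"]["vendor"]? "TechCorp"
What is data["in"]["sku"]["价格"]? 294.73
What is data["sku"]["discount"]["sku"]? "SKU-584"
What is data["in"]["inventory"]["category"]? "Electronics"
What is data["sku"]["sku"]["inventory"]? 194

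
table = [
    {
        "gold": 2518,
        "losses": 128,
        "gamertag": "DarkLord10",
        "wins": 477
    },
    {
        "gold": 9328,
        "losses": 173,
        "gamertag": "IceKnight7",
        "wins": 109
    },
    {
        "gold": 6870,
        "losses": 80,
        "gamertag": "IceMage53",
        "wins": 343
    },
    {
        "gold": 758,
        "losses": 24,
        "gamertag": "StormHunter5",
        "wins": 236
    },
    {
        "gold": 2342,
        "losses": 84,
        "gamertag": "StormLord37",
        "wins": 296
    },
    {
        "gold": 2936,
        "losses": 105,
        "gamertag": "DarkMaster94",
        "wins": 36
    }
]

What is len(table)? 6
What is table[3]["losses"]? 24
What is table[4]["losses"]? 84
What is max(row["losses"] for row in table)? 173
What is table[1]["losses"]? 173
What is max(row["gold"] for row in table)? 9328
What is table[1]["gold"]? 9328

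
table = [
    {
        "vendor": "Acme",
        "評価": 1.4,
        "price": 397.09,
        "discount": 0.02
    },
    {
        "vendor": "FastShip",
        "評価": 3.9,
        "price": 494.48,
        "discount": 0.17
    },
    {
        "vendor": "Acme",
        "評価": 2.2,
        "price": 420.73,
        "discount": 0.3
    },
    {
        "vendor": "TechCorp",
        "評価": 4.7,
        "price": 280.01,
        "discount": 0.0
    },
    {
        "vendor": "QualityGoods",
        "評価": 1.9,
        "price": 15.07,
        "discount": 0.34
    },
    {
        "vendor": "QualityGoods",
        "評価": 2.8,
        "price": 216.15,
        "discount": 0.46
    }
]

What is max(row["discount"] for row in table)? 0.46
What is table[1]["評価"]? 3.9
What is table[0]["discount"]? 0.02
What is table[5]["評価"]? 2.8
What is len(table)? 6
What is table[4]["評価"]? 1.9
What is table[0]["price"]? 397.09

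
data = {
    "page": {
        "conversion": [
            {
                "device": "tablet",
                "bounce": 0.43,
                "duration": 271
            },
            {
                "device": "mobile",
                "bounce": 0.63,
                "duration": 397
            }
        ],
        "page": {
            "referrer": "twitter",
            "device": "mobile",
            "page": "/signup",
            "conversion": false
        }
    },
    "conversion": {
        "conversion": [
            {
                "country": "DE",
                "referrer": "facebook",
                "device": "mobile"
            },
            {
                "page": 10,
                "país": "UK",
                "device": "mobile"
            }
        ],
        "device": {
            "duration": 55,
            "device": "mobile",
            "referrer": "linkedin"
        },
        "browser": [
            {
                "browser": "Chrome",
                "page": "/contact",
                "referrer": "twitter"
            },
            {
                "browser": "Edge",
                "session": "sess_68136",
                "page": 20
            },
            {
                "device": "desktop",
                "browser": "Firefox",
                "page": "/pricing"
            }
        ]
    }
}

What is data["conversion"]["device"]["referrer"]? "linkedin"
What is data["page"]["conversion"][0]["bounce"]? 0.43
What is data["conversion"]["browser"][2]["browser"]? "Firefox"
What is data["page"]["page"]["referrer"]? "twitter"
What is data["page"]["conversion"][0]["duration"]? 271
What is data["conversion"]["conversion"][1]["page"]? 10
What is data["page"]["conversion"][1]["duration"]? 397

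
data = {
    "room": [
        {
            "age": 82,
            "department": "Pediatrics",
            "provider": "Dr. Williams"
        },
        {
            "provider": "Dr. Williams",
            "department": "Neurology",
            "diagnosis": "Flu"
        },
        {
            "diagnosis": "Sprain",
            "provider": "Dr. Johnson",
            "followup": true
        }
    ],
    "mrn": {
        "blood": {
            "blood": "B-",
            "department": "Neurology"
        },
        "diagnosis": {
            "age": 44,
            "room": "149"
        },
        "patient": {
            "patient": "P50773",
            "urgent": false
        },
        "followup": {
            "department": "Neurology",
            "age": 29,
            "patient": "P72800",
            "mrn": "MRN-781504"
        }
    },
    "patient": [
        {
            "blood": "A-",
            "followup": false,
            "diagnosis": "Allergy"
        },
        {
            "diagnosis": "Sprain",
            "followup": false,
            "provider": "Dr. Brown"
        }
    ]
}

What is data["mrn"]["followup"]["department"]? "Neurology"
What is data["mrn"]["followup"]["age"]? 29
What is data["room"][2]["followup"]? True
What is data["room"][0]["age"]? 82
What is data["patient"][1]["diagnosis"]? "Sprain"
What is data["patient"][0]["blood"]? "A-"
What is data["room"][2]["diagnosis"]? "Sprain"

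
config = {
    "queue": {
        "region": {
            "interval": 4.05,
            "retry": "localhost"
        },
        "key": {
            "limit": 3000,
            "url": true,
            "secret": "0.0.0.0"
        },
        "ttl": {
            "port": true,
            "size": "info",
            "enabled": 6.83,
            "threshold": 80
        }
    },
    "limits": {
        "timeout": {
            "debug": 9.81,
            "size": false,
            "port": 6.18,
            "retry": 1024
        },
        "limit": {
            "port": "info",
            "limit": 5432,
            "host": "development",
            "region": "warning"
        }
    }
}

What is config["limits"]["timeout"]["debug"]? 9.81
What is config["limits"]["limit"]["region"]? "warning"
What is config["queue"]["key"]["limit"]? 3000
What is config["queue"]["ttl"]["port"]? True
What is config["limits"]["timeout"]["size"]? False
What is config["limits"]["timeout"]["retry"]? 1024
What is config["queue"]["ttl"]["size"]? "info"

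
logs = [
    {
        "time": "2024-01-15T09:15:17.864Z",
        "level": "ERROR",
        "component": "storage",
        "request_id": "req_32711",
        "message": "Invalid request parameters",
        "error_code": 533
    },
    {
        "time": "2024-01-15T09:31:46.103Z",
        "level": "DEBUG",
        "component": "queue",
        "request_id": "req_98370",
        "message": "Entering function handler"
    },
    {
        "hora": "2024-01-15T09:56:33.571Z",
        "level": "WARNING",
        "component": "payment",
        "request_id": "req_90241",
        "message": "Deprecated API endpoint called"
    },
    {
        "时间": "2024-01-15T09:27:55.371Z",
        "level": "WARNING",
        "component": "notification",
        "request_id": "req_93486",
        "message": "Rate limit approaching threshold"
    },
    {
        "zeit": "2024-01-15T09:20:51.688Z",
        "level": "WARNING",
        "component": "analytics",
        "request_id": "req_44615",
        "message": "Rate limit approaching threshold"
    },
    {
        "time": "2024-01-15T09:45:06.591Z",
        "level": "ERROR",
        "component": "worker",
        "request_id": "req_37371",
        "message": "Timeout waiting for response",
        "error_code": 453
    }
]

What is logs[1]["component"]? "queue"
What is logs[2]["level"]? "WARNING"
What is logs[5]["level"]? "ERROR"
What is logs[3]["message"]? "Rate limit approaching threshold"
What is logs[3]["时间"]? "2024-01-15T09:27:55.371Z"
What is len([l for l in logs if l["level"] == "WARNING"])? 3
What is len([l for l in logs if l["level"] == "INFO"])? 0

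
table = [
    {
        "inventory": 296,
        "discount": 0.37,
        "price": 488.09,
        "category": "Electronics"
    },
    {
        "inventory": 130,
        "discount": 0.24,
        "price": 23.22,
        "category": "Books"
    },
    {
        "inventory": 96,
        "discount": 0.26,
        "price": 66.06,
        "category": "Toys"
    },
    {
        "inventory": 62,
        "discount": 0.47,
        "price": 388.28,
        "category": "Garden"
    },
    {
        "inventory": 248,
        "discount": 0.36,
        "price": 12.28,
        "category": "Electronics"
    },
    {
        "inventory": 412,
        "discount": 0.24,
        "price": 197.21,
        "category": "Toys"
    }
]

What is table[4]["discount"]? 0.36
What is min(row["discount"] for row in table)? 0.24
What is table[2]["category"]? "Toys"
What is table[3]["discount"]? 0.47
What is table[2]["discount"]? 0.26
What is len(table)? 6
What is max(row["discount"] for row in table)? 0.47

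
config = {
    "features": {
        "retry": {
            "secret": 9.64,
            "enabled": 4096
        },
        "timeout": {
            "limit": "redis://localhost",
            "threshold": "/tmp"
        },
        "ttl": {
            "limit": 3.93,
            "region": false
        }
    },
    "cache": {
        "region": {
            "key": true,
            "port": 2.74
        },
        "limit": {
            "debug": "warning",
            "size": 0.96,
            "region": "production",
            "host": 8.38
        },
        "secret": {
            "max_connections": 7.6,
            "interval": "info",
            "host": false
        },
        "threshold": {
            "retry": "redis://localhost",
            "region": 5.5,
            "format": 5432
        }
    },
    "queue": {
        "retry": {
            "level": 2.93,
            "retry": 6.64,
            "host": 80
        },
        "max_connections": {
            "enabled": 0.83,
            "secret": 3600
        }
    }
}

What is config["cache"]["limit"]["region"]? "production"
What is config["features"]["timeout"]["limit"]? "redis://localhost"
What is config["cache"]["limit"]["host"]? 8.38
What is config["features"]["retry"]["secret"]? 9.64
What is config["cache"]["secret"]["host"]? False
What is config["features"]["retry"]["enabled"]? 4096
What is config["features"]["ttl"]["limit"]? 3.93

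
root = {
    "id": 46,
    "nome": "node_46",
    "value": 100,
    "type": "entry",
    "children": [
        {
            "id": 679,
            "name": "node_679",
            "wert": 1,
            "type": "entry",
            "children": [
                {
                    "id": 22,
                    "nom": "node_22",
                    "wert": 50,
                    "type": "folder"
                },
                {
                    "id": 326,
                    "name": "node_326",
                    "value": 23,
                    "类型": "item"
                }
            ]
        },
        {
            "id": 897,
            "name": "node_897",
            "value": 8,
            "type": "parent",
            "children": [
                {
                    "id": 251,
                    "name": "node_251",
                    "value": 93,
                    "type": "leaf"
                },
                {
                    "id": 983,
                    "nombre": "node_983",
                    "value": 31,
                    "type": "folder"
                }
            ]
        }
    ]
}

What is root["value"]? 100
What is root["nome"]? "node_46"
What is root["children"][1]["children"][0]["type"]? "leaf"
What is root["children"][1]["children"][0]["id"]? 251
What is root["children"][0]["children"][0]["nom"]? "node_22"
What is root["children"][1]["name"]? "node_897"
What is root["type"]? "entry"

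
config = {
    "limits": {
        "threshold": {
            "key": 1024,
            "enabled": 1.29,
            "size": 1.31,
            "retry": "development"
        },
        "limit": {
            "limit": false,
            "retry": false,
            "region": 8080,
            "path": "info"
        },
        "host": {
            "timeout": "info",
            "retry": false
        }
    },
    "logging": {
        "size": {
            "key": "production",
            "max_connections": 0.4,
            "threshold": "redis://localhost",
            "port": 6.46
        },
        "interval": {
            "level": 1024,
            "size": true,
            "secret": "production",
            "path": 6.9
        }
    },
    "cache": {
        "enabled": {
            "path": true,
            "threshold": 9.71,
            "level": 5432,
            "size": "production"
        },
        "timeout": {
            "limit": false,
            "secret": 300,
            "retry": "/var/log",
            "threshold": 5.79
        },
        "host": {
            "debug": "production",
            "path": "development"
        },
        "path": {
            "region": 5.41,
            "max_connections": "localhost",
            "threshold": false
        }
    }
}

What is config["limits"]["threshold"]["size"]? 1.31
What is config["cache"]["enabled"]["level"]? 5432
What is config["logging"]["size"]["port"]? 6.46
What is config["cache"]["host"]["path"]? "development"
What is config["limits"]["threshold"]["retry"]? "development"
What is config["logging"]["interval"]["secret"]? "production"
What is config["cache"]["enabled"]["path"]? True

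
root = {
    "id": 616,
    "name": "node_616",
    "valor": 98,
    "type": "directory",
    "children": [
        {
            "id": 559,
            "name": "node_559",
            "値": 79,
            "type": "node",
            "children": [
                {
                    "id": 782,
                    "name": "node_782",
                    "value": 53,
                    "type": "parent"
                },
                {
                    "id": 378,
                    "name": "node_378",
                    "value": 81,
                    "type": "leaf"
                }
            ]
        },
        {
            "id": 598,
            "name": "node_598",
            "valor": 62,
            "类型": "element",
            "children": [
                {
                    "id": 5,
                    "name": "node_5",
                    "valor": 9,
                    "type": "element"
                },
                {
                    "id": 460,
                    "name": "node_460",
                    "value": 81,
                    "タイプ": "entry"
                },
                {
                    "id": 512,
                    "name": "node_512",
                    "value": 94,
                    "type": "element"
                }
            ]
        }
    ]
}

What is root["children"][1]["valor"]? 62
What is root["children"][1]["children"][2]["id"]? 512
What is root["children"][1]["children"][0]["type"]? "element"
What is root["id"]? 616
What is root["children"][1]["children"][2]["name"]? "node_512"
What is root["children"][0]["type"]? "node"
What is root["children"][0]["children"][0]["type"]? "parent"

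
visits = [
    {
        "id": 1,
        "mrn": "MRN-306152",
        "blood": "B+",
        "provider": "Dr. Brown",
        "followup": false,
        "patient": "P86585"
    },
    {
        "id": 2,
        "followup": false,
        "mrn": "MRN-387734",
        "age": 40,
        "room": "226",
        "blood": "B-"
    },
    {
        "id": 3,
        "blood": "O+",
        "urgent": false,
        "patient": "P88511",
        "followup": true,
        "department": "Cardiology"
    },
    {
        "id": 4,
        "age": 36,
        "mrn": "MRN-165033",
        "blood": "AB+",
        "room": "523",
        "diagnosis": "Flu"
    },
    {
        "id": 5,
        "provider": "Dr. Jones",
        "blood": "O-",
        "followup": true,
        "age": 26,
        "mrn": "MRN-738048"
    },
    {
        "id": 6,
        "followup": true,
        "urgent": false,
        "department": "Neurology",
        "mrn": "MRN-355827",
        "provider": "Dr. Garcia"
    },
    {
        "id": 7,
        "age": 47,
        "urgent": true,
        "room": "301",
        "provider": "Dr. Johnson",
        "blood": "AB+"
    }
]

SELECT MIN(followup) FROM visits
False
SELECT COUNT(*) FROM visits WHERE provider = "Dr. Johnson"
1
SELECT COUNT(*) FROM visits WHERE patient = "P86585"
1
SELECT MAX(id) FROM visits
7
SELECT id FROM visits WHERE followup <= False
[1, 2]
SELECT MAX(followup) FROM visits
True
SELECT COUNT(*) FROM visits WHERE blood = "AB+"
2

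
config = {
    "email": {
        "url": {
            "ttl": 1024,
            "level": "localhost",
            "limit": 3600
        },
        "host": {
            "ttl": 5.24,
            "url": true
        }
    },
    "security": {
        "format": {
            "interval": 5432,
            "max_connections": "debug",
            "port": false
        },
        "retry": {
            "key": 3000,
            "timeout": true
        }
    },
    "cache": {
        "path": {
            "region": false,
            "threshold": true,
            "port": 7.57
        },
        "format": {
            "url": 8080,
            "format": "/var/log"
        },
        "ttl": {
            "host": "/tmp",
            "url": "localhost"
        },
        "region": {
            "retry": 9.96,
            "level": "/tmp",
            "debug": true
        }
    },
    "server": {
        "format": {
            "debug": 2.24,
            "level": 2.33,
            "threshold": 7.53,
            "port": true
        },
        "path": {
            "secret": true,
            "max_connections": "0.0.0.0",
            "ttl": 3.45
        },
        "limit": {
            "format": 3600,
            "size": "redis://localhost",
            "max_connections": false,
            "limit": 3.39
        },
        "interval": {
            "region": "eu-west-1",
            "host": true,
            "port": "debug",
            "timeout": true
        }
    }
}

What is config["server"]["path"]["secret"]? True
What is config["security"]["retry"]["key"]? 3000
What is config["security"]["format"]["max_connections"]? "debug"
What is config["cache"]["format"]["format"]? "/var/log"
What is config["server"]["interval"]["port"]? "debug"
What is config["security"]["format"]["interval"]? 5432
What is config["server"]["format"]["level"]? 2.33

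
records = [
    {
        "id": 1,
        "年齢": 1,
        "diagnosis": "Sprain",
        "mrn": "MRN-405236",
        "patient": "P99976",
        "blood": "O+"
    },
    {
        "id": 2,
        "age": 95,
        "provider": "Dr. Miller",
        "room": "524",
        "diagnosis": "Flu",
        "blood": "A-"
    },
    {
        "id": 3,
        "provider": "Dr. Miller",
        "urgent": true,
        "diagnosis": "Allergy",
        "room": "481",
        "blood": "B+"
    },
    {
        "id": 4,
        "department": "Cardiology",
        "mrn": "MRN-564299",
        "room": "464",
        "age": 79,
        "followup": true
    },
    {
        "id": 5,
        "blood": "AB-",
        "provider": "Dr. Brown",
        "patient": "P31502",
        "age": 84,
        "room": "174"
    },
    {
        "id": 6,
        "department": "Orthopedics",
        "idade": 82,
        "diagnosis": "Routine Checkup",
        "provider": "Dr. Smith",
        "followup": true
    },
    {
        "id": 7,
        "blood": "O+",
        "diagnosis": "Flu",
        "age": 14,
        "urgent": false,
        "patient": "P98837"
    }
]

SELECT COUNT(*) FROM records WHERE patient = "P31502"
1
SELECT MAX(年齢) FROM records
1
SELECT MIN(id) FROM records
1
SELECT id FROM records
[1, 2, 3, 4, 5, 6, 7]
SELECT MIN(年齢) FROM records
1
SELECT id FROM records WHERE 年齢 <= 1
[1]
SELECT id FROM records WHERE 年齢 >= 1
[1]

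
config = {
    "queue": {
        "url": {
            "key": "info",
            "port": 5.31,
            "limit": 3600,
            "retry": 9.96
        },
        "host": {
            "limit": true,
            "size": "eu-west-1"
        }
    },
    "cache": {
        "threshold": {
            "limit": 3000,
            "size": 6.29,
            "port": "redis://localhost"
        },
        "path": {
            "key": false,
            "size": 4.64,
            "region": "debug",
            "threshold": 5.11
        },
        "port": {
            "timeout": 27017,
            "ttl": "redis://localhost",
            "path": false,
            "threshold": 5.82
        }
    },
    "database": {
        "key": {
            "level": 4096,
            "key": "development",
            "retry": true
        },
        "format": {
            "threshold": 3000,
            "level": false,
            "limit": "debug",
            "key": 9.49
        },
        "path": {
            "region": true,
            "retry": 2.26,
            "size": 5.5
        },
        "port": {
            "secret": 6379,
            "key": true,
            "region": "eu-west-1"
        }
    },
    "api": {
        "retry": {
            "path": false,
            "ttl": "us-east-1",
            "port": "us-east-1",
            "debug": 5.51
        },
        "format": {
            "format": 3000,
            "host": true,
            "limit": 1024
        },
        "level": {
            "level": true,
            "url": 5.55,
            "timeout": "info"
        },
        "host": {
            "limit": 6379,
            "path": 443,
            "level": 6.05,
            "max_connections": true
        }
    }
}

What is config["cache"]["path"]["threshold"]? 5.11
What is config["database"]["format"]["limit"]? "debug"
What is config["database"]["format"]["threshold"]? 3000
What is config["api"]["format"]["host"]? True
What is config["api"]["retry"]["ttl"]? "us-east-1"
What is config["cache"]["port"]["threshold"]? 5.82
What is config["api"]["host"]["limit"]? 6379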